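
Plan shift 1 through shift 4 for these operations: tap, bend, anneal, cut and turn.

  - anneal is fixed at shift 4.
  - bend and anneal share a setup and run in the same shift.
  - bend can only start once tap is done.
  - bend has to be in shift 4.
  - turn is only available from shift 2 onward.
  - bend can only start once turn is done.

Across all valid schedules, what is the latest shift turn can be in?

shift 3

Turn is available from shift 2; downstream work caps turn at shift 3.
turn at shift 3 is achievable: turn -> shift 3, tap -> shift 1, bend -> shift 4, cut -> shift 1, anneal -> shift 4.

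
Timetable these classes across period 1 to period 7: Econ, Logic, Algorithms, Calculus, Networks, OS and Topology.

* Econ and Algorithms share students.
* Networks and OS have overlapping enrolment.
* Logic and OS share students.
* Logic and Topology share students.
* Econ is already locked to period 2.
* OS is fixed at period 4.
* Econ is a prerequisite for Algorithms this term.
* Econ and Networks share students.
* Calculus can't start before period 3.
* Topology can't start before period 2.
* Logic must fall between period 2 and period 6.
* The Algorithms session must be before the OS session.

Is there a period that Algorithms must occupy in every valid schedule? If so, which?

period 3

Econ is fixed at period 2 and must come before Algorithms, so Algorithms is at least period 3.
OS is fixed at period 4 and must come after Algorithms, so Algorithms is at most period 3.
So Algorithms must be period 3.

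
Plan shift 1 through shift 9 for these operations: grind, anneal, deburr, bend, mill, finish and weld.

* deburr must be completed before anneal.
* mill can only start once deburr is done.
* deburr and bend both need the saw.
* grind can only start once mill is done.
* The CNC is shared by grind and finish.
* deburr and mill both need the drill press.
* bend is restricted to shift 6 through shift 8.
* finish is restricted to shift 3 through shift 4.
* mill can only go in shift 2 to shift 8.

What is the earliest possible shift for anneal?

Precedence pushes anneal to at least shift 2.
anneal at shift 2 is achievable: deburr in shift 1; weld in shift 1; finish in shift 3; anneal in shift 2; bend in shift 6; grind in shift 4; mill in shift 2.

shift 2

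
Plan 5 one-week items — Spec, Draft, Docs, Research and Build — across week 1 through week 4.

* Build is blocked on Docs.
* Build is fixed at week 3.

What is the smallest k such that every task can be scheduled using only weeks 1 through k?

3 weeks

The precedence chain requires at least 2 distinct weeks.
Build can't be placed before week 3, so the schedule must run through at least week 3.
3 works (last occupied week: week 3): for example Build -> week 3; Research -> week 1; Spec -> week 1; Draft -> week 1; Docs -> week 1.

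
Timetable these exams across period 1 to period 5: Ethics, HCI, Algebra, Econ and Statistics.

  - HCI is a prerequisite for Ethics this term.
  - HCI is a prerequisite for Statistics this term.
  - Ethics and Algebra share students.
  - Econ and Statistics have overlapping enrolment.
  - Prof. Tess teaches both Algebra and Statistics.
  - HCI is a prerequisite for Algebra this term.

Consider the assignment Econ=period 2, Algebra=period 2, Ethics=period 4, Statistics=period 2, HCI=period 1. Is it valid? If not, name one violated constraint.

No. Prof. Tess teaches both Algebra and Statistics is not satisfied.

Prof. Tess teaches both Algebra and Statistics — violated.
Econ and Statistics have overlapping enrolment — violated.
HCI is a prerequisite for Algebra this term — holds.
Ethics and Algebra share students — holds.
HCI is a prerequisite for Statistics this term — holds.
HCI is a prerequisite for Ethics this term — holds.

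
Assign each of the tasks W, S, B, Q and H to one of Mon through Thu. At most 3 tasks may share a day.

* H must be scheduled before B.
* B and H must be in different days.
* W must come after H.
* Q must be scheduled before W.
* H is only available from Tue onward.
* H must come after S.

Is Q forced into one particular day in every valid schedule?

No

Q can be Mon (e.g. B in Wed; Q in Mon; S in Mon; H in Tue; W in Wed) or Tue (e.g. H in Tue; Q in Tue; S in Mon; W in Wed; B in Wed).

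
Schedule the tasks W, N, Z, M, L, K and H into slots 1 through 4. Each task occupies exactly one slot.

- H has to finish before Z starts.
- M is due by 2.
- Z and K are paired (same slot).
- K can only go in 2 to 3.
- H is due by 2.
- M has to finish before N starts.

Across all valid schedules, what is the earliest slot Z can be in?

Precedence pushes Z to at least 2; Z must be in the same slot as K, which can't be after 3, so Z is at most 3.
Z at 2 is achievable: Z in 2, W in 1, M in 1, K in 2, L in 1, N in 2, H in 1.

2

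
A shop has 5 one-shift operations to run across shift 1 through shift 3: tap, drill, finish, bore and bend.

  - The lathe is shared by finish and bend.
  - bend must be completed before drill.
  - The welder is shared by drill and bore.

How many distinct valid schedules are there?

Splitting on tap: it can be shift 1 (12), shift 2 (12), shift 3 (12). Listing each branch's schedules as (drill, finish, bore, bend) by shift number:
tap=shift 1: (2,2,1,1) (2,2,3,1) (2,3,1,1) (2,3,3,1) (3,1,1,2) (3,1,2,2) (3,2,1,1) (3,2,2,1) (3,3,1,1) (3,3,1,2) (3,3,2,1) (3,3,2,2) — 12.
tap=shift 2: (2,2,1,1) (2,2,3,1) (2,3,1,1) (2,3,3,1) (3,1,1,2) (3,1,2,2) (3,2,1,1) (3,2,2,1) (3,3,1,1) (3,3,1,2) (3,3,2,1) (3,3,2,2) — 12.
tap=shift 3: (2,2,1,1) (2,2,3,1) (2,3,1,1) (2,3,3,1) (3,1,1,2) (3,1,2,2) (3,2,1,1) (3,2,2,1) (3,3,1,1) (3,3,1,2) (3,3,2,1) (3,3,2,2) — 12.
Summing: 12 + 12 + 12 = 36.

36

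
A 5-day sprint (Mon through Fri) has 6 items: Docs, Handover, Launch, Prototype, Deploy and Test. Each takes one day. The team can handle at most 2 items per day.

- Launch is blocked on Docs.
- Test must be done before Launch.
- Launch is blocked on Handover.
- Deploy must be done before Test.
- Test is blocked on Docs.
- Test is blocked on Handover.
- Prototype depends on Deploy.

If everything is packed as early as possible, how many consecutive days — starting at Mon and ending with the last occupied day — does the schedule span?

4

The precedence chain requires at least 3 distinct days.
With at most 2 per day and 6 tasks, at least 3 days are needed.
Could 3 days be enough, i.e. nothing placed later than Wed? No: Test must come after Handover (at Mon or later) → {Tue, Wed}; Handover must come before Test (at Wed or earlier) → {Mon, Tue}; Deploy must come before Test (at Wed or earlier) → {Mon, Tue}; Launch must come after Docs (at Mon or later) → {Tue, Wed}; Docs must come before Launch (at Wed or earlier) → {Mon, Tue}; Launch must come after Test (at Tue or later) → {Wed}; Test must come before Launch (at Wed or earlier) → {Tue}; Docs must come before Test (at Tue or earlier) → {Mon}; Handover must come before Test (at Tue or earlier) → {Mon}; Deploy must come before Test (at Tue or earlier) → {Mon}; that puts Docs, Handover and Deploy all in Mon — more than 2 per day.
So 3 days is not enough.
4 works (last occupied day: Thu): for example Test -> Wed, Deploy -> Tue, Prototype -> Wed, Launch -> Thu, Handover -> Mon, Docs -> Mon.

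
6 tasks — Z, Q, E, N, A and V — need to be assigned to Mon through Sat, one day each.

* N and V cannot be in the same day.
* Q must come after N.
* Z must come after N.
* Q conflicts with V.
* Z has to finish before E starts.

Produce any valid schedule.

V -> Wed; E -> Wed; Q -> Tue; A -> Mon; N -> Mon; Z -> Tue

Checking: N(Mon) before Z(Tue); Z(Tue) before E(Wed); N(Mon) before Q(Tue); Q(Tue) != V(Wed); N(Mon) != V(Wed).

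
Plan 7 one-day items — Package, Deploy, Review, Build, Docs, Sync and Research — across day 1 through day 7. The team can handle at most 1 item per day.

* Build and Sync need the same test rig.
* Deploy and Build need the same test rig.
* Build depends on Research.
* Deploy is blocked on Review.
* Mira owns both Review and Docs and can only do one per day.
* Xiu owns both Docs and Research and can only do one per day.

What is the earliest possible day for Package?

day 1

Package at day 1 is achievable: Sync=day 7, Deploy=day 3, Research=day 4, Review=day 2, Package=day 1, Build=day 5, Docs=day 6.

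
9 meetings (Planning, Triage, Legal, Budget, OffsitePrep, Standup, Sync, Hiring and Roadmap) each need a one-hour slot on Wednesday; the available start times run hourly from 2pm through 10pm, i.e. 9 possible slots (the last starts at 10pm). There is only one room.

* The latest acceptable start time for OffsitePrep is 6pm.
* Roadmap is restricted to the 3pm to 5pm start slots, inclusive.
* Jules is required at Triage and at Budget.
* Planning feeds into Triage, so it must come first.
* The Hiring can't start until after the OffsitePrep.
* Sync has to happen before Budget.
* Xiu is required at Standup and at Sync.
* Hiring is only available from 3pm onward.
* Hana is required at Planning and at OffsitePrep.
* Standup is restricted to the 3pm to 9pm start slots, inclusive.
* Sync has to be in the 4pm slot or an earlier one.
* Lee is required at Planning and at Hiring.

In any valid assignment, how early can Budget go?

3pm

Precedence pushes Budget to at least 3pm.
Budget at 3pm is achievable: Sync=2pm, Roadmap=4pm, Hiring=7pm, Budget=3pm, OffsitePrep=5pm, Legal=10pm, Standup=6pm, Triage=9pm, Planning=8pm.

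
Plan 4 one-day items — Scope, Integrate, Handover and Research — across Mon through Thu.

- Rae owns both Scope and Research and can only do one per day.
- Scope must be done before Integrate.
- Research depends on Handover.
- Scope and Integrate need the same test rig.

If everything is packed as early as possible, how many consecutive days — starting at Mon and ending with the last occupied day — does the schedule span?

2

The precedence chain requires at least 2 distinct days.
2 works (last occupied day: Tue): for example Integrate=Tue, Scope=Mon, Handover=Mon, Research=Tue.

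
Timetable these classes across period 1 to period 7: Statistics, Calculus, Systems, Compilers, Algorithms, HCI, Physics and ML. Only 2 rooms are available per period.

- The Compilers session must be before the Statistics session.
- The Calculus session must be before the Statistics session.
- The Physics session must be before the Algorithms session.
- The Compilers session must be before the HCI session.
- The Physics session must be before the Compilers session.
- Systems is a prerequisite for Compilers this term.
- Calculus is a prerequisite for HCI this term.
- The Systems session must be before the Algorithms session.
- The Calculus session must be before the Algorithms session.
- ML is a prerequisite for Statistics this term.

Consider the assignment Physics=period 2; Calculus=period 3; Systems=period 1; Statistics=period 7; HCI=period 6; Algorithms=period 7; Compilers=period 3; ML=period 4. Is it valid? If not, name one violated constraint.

ML is a prerequisite for Statistics this term — holds.
Systems is a prerequisite for Compilers this term — holds.
The Calculus session must be before the Statistics session — holds.
The Physics session must be before the Compilers session — holds.
The Calculus session must be before the Algorithms session — holds.
Only 2 rooms are available per period — holds.
The Systems session must be before the Algorithms session — holds.
The Physics session must be before the Algorithms session — holds.
The Compilers session must be before the Statistics session — holds.
The Compilers session must be before the HCI session — holds.
Calculus is a prerequisite for HCI this term — holds.

Valid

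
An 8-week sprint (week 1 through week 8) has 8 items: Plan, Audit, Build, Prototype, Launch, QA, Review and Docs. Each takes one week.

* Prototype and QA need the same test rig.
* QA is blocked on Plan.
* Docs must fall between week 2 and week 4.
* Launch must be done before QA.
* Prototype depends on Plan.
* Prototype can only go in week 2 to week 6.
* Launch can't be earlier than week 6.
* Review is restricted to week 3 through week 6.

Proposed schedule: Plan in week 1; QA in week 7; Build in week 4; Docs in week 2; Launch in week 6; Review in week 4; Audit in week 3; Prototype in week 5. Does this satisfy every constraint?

Valid

Prototype depends on Plan — holds.
QA is blocked on Plan — holds.
Docs must fall between week 2 and week 4 — holds.
Prototype and QA need the same test rig — holds.
Review is restricted to week 3 through week 6 — holds.
Prototype can only go in week 2 to week 6 — holds.
Launch must be done before QA — holds.
Launch can't be earlier than week 6 — holds.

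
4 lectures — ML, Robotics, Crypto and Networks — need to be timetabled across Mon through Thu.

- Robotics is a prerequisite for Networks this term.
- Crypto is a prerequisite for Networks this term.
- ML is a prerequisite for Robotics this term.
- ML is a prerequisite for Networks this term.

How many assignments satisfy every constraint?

Splitting on ML: it can be Mon (8), Tue (3). Listing each branch's schedules as (Robotics, Crypto, Networks):
ML=Mon: (Tue,Mon,Wed) (Tue,Mon,Thu) (Tue,Tue,Wed) (Tue,Tue,Thu) (Tue,Wed,Thu) (Wed,Mon,Thu) (Wed,Tue,Thu) (Wed,Wed,Thu) — 8.
ML=Tue: (Wed,Mon,Thu) (Wed,Tue,Thu) (Wed,Wed,Thu) — 3.
Summing: 8 + 3 = 11.

11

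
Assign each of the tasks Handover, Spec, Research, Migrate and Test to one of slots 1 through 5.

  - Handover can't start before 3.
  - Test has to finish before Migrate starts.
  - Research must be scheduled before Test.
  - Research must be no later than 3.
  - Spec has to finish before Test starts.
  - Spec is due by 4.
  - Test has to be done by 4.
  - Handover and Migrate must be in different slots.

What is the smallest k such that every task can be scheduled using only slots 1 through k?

4 slots

The precedence chain requires at least 3 distinct slots.
Could 3 slots be enough, i.e. nothing placed later than 3? No: Handover's window within 3 slots is {3}; Research's window within 3 slots is {1, 2, 3}; Test's window within 3 slots is {1, 2, 3}; Test must come after Research (at 1 or later) → {2, 3}; Migrate must come after Test (at 2 or later) → {3}; Migrate can't share with Handover (3) → nothing is left.
So 3 slots is not enough.
4 works (last occupied slot: 4): for example Research in 1, Test in 2, Handover in 3, Spec in 1, Migrate in 4.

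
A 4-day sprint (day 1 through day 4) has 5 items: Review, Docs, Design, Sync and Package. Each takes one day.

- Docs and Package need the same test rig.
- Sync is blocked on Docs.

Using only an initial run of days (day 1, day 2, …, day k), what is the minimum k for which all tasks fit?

The precedence chain requires at least 2 distinct days.
2 works (last occupied day: day 2): for example Review -> day 1; Package -> day 2; Design -> day 1; Sync -> day 2; Docs -> day 1.

2 days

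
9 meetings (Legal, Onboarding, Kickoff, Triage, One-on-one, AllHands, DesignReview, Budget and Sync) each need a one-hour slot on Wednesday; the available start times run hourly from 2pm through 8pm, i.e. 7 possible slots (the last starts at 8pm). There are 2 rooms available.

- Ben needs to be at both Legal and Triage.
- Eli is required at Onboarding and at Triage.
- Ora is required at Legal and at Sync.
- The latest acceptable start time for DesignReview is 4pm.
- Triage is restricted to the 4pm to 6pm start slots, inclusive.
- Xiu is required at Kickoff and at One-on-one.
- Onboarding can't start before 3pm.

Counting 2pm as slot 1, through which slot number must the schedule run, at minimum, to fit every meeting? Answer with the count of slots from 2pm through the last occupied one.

5

With at most 2 per slot and 9 meetings, at least 5 slots are needed.
Triage can't be placed before 4pm — that is slot 3 counting from 2pm — so the schedule must run through at least 3 slots.
5 works (last occupied slot: 6pm): for example AllHands=5pm, Legal=2pm, Budget=5pm, DesignReview=2pm, Kickoff=3pm, Triage=4pm, Onboarding=3pm, One-on-one=4pm, Sync=6pm.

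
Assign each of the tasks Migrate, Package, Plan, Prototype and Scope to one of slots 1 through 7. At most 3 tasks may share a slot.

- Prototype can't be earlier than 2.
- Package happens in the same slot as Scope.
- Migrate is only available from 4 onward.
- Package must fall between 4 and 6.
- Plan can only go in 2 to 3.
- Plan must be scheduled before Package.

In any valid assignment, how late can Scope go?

Scope must be in the same slot as Package, which can't be before 4, so Scope is at least 4; Scope must be in the same slot as Package, which can't be after 6, so Scope is at most 6.
Scope at 6 is achievable: Plan in 2; Prototype in 2; Scope in 6; Migrate in 4; Package in 6.

6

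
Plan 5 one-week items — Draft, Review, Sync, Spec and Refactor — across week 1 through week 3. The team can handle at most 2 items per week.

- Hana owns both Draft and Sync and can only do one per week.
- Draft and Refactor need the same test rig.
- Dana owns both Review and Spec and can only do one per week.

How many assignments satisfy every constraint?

48

Splitting on Draft: it can be week 1 (16), week 2 (16), week 3 (16). Listing each branch's schedules as (Review, Sync, Spec, Refactor) by week number:
Draft=week 1: (1,2,2,3) (1,2,3,2) (1,2,3,3) (1,3,2,2) (1,3,2,3) (1,3,3,2) (2,2,1,3) (2,2,3,3) (2,3,1,2) (2,3,1,3) (2,3,3,2) (3,2,1,2) (3,2,1,3) (3,2,2,3) (3,3,1,2) (3,3,2,2) — 16.
Draft=week 2: (1,1,2,3) (1,1,3,3) (1,3,2,1) (1,3,2,3) (1,3,3,1) (2,1,1,3) (2,1,3,1) (2,1,3,3) (2,3,1,1) (2,3,1,3) (2,3,3,1) (3,1,1,3) (3,1,2,1) (3,1,2,3) (3,3,1,1) (3,3,2,1) — 16.
Draft=week 3: (1,1,2,2) (1,1,3,2) (1,2,2,1) (1,2,3,1) (1,2,3,2) (2,1,1,2) (2,1,3,1) (2,1,3,2) (2,2,1,1) (2,2,3,1) (3,1,1,2) (3,1,2,1) (3,1,2,2) (3,2,1,1) (3,2,1,2) (3,2,2,1) — 16.
Summing: 16 + 16 + 16 = 48.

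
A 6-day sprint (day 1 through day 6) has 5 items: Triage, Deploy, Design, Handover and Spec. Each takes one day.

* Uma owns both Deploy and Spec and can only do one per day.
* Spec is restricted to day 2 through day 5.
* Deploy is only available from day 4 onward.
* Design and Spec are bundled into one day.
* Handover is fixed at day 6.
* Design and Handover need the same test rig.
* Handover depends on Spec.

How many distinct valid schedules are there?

60

Splitting on Deploy: it can be day 4 (18), day 5 (18), day 6 (24). Listing each branch's schedules as (Triage, Design, Handover, Spec) by day number:
Deploy=day 4: (1,2,6,2) (1,3,6,3) (1,5,6,5) (2,2,6,2) (2,3,6,3) (2,5,6,5) (3,2,6,2) (3,3,6,3) (3,5,6,5) (4,2,6,2) (4,3,6,3) (4,5,6,5) (5,2,6,2) (5,3,6,3) (5,5,6,5) (6,2,6,2) (6,3,6,3) (6,5,6,5) — 18.
Deploy=day 5: (1,2,6,2) (1,3,6,3) (1,4,6,4) (2,2,6,2) (2,3,6,3) (2,4,6,4) (3,2,6,2) (3,3,6,3) (3,4,6,4) (4,2,6,2) (4,3,6,3) (4,4,6,4) (5,2,6,2) (5,3,6,3) (5,4,6,4) (6,2,6,2) (6,3,6,3) (6,4,6,4) — 18.
Deploy=day 6: (1,2,6,2) (1,3,6,3) (1,4,6,4) (1,5,6,5) (2,2,6,2) (2,3,6,3) (2,4,6,4) (2,5,6,5) (3,2,6,2) (3,3,6,3) (3,4,6,4) (3,5,6,5) (4,2,6,2) (4,3,6,3) (4,4,6,4) (4,5,6,5) (5,2,6,2) (5,3,6,3) (5,4,6,4) (5,5,6,5) (6,2,6,2) (6,3,6,3) (6,4,6,4) (6,5,6,5) — 24.
Summing: 18 + 18 + 24 = 60.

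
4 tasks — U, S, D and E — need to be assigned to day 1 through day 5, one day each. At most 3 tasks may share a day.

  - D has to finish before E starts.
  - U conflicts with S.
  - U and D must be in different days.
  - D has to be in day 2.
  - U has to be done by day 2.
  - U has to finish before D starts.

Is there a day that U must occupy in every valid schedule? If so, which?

day 1

U's window is day 1–day 2.
D is fixed at day 2, and U can't share a day with D.
So U must be day 1.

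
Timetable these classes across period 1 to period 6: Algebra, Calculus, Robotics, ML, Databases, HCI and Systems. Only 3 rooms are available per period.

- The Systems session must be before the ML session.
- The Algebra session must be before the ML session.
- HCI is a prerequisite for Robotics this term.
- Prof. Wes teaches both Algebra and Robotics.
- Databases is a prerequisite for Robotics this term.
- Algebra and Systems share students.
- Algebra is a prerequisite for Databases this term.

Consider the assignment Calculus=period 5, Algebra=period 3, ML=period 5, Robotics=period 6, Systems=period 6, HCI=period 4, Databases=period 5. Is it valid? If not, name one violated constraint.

Algebra and Systems share students — holds.
Databases is a prerequisite for Robotics this term — holds.
HCI is a prerequisite for Robotics this term — holds.
Prof. Wes teaches both Algebra and Robotics — holds.
The Systems session must be before the ML session — violated.
The Algebra session must be before the ML session — holds.
Algebra is a prerequisite for Databases this term — holds.
Only 3 rooms are available per period — holds.

No. The Systems session must be before the ML session is not satisfied.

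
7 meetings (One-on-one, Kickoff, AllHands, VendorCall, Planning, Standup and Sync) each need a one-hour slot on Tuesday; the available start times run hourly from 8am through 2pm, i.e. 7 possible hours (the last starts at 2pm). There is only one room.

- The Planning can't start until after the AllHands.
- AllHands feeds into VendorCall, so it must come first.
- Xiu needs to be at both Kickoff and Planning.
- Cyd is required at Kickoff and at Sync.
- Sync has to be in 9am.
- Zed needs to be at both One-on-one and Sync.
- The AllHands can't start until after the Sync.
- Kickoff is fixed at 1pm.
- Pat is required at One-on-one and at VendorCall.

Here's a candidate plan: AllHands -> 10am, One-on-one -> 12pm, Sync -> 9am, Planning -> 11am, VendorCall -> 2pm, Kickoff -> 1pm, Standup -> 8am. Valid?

Yes

Cyd is required at Kickoff and at Sync — holds.
Xiu needs to be at both Kickoff and Planning — holds.
The Planning can't start until after the AllHands — holds.
The AllHands can't start until after the Sync — holds.
Sync has to be in 9am — holds.
There is only one room — holds.
Kickoff is fixed at 1pm — holds.
AllHands feeds into VendorCall, so it must come first — holds.
Zed needs to be at both One-on-one and Sync — holds.
Pat is required at One-on-one and at VendorCall — holds.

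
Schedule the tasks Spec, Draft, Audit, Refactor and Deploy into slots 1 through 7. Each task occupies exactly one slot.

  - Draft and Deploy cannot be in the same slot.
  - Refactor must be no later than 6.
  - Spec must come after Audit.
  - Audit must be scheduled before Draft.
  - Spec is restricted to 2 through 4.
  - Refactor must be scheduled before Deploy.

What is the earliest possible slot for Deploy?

Precedence pushes Deploy to at least 2.
Deploy at 2 is achievable: Audit in 1; Refactor in 1; Spec in 2; Deploy in 2; Draft in 3.

2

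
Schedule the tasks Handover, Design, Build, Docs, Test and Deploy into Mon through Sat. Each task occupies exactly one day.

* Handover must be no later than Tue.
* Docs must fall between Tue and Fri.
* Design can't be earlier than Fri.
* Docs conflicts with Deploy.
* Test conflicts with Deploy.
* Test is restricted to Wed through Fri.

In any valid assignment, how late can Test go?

Fri

Test is available from Wed; Test's own window allows nothing later than Fri.
Test at Fri is achievable: Deploy=Mon; Test=Fri; Handover=Mon; Design=Fri; Build=Mon; Docs=Tue.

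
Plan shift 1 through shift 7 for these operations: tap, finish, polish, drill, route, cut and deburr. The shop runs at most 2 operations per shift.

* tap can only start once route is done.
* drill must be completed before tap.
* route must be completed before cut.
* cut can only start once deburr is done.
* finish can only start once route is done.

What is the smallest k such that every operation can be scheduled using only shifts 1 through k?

The precedence chain requires at least 2 distinct shifts.
With at most 2 per shift and 7 operations, at least 4 shifts are needed.
4 works (last occupied shift: shift 4): for example tap -> shift 2; deburr -> shift 2; drill -> shift 1; cut -> shift 3; route -> shift 1; polish -> shift 4; finish -> shift 3.

4 shifts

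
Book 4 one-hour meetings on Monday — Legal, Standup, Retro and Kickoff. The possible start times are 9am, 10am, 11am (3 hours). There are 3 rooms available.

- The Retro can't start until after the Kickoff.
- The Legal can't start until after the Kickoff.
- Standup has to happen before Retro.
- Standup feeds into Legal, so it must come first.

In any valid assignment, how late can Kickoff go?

Downstream work caps Kickoff at 10am.
Kickoff at 10am is achievable: Legal in 11am; Retro in 11am; Kickoff in 10am; Standup in 9am.

10am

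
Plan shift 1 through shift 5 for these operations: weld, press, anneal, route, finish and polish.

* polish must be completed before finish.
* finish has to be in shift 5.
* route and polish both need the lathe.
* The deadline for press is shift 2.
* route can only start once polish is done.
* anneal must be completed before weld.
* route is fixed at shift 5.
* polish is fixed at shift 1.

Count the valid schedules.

Splitting on weld: it can be shift 2 (2), shift 3 (4), shift 4 (6), shift 5 (8). Listing each branch's schedules as (press, anneal, route, finish, polish) by shift number:
weld=shift 2: (1,1,5,5,1) (2,1,5,5,1) — 2.
weld=shift 3: (1,1,5,5,1) (1,2,5,5,1) (2,1,5,5,1) (2,2,5,5,1) — 4.
weld=shift 4: (1,1,5,5,1) (1,2,5,5,1) (1,3,5,5,1) (2,1,5,5,1) (2,2,5,5,1) (2,3,5,5,1) — 6.
weld=shift 5: (1,1,5,5,1) (1,2,5,5,1) (1,3,5,5,1) (1,4,5,5,1) (2,1,5,5,1) (2,2,5,5,1) (2,3,5,5,1) (2,4,5,5,1) — 8.
Summing: 2 + 4 + 6 + 8 = 20.

20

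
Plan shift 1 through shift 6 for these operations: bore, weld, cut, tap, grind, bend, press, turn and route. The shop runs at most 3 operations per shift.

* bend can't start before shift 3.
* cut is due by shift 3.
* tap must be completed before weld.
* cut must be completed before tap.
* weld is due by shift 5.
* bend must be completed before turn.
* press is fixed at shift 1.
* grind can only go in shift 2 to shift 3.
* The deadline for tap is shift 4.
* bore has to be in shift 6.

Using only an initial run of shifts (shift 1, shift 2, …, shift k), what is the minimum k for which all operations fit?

The precedence chain requires at least 3 distinct shifts.
With at most 3 per shift and 9 operations, at least 3 shifts are needed.
bore can't be placed before shift 6, so the schedule must run through at least shift 6.
6 works (last occupied shift: shift 6): for example grind=shift 2; press=shift 1; bore=shift 6; tap=shift 2; route=shift 1; bend=shift 3; cut=shift 1; turn=shift 4; weld=shift 3.

6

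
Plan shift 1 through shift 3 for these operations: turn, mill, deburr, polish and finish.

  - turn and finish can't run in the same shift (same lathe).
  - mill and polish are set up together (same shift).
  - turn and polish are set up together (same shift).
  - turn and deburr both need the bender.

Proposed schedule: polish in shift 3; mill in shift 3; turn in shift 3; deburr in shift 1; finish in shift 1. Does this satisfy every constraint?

Yes

mill and polish are set up together (same shift) — holds.
turn and finish can't run in the same shift (same lathe) — holds.
turn and deburr both need the bender — holds.
turn and polish are set up together (same shift) — holds.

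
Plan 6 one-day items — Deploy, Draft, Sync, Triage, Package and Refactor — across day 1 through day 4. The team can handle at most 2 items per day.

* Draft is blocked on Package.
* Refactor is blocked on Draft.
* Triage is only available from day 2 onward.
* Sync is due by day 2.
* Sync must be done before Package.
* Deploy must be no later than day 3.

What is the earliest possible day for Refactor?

day 4

Precedence pushes Refactor to at least day 4.
Refactor at day 4 is achievable: Draft -> day 3, Triage -> day 2, Deploy -> day 1, Sync -> day 1, Package -> day 2, Refactor -> day 4.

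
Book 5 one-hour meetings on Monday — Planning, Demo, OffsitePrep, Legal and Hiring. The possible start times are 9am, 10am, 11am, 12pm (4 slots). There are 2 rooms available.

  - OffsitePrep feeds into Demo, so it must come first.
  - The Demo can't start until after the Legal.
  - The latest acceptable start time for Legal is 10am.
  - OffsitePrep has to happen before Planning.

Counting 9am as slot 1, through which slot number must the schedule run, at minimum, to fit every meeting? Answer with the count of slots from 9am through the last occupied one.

3

The precedence chain requires at least 2 distinct slots.
With at most 2 per slot and 5 meetings, at least 3 slots are needed.
3 works (last occupied slot: 11am): for example OffsitePrep=9am, Demo=10am, Hiring=11am, Legal=9am, Planning=10am.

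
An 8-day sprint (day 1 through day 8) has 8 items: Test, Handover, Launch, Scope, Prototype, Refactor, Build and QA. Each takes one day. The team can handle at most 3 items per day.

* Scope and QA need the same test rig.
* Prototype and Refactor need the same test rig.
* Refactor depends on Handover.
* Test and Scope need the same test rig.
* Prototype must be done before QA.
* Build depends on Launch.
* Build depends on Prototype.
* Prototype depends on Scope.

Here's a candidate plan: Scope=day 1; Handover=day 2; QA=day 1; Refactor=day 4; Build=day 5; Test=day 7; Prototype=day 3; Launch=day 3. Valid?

Invalid. Scope and QA need the same test rig.

Scope and QA need the same test rig — violated.
Refactor depends on Handover — holds.
Build depends on Launch — holds.
Test and Scope need the same test rig — holds.
Prototype must be done before QA — violated.
Prototype and Refactor need the same test rig — holds.
Prototype depends on Scope — holds.
The team can handle at most 3 items per day — holds.
Build depends on Prototype — holds.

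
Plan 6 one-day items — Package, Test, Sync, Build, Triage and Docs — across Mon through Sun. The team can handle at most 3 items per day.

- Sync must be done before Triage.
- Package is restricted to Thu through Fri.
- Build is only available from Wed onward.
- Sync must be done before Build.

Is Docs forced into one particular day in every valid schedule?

No

Docs can be Mon (e.g. Build -> Wed; Triage -> Tue; Test -> Mon; Sync -> Mon; Docs -> Mon; Package -> Thu) or Tue (e.g. Package in Thu; Docs in Tue; Triage in Tue; Test in Mon; Build in Wed; Sync in Mon).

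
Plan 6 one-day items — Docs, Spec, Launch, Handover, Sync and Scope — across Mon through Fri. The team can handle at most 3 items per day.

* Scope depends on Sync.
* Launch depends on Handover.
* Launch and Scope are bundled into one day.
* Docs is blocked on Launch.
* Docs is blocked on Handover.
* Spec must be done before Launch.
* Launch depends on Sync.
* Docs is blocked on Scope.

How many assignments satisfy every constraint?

Splitting on Docs: it can be Wed (1), Thu (9), Fri (36). Listing each branch's schedules as (Spec, Launch, Handover, Sync, Scope):
Docs=Wed: (Mon,Tue,Mon,Mon,Tue) — 1.
Docs=Thu: (Mon,Tue,Mon,Mon,Tue) (Mon,Wed,Mon,Mon,Wed) (Mon,Wed,Mon,Tue,Wed) (Mon,Wed,Tue,Mon,Wed) (Mon,Wed,Tue,Tue,Wed) (Tue,Wed,Mon,Mon,Wed) (Tue,Wed,Mon,Tue,Wed) (Tue,Wed,Tue,Mon,Wed) (Tue,Wed,Tue,Tue,Wed) — 9.
Docs=Fri: (Mon,Tue,Mon,Mon,Tue) (Mon,Wed,Mon,Mon,Wed) (Mon,Wed,Mon,Tue,Wed) (Mon,Wed,Tue,Mon,Wed) (Mon,Wed,Tue,Tue,Wed) (Mon,Thu,Mon,Mon,Thu) (Mon,Thu,Mon,Tue,Thu) (Mon,Thu,Mon,Wed,Thu) (Mon,Thu,Tue,Mon,Thu) (Mon,Thu,Tue,Tue,Thu) (Mon,Thu,Tue,Wed,Thu) (Mon,Thu,Wed,Mon,Thu) (Mon,Thu,Wed,Tue,Thu) (Mon,Thu,Wed,Wed,Thu) (Tue,Wed,Mon,Mon,Wed) (Tue,Wed,Mon,Tue,Wed) (Tue,Wed,Tue,Mon,Wed) (Tue,Wed,Tue,Tue,Wed) (Tue,Thu,Mon,Mon,Thu) (Tue,Thu,Mon,Tue,Thu) (Tue,Thu,Mon,Wed,Thu) (Tue,Thu,Tue,Mon,Thu) (Tue,Thu,Tue,Tue,Thu) (Tue,Thu,Tue,Wed,Thu) (Tue,Thu,Wed,Mon,Thu) (Tue,Thu,Wed,Tue,Thu) (Tue,Thu,Wed,Wed,Thu) (Wed,Thu,Mon,Mon,Thu) (Wed,Thu,Mon,Tue,Thu) (Wed,Thu,Mon,Wed,Thu) (Wed,Thu,Tue,Mon,Thu) (Wed,Thu,Tue,Tue,Thu) (Wed,Thu,Tue,Wed,Thu) (Wed,Thu,Wed,Mon,Thu) (Wed,Thu,Wed,Tue,Thu) (Wed,Thu,Wed,Wed,Thu) — 36.
Summing: 1 + 9 + 36 = 46.

46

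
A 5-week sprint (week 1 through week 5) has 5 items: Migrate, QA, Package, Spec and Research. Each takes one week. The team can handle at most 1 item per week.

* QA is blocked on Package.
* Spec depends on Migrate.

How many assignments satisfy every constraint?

30

Splitting on Migrate: it can be week 1 (12), week 2 (9), week 3 (6), week 4 (3). Listing each branch's schedules as (QA, Package, Spec, Research) by week number:
Migrate=week 1: (3,2,4,5) (3,2,5,4) (4,2,3,5) (4,2,5,3) (4,3,2,5) (4,3,5,2) (5,2,3,4) (5,2,4,3) (5,3,2,4) (5,3,4,2) (5,4,2,3) (5,4,3,2) — 12.
Migrate=week 2: (3,1,4,5) (3,1,5,4) (4,1,3,5) (4,1,5,3) (4,3,5,1) (5,1,3,4) (5,1,4,3) (5,3,4,1) (5,4,3,1) — 9.
Migrate=week 3: (2,1,4,5) (2,1,5,4) (4,1,5,2) (4,2,5,1) (5,1,4,2) (5,2,4,1) — 6.
Migrate=week 4: (2,1,5,3) (3,1,5,2) (3,2,5,1) — 3.
Summing: 12 + 9 + 6 + 3 = 30.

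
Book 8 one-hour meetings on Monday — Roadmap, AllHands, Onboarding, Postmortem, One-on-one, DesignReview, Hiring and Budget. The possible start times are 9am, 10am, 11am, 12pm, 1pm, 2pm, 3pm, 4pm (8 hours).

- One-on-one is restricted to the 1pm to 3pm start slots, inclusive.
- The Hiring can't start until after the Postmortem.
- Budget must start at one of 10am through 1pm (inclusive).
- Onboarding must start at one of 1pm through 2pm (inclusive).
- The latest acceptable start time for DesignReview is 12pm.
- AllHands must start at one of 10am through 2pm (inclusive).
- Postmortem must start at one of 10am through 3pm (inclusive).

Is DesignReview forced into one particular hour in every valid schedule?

DesignReview can be 9am (e.g. DesignReview -> 9am, Postmortem -> 10am, Hiring -> 11am, Roadmap -> 9am, Budget -> 10am, Onboarding -> 1pm, AllHands -> 10am, One-on-one -> 1pm) or 10am (e.g. One-on-one=1pm; AllHands=10am; Budget=10am; DesignReview=10am; Hiring=11am; Onboarding=1pm; Postmortem=10am; Roadmap=9am).

No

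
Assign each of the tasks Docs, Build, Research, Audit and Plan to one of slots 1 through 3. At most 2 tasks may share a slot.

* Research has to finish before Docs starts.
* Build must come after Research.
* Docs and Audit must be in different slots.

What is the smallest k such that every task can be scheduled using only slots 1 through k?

The precedence chain requires at least 2 distinct slots.
With at most 2 per slot and 5 tasks, at least 3 slots are needed.
3 works (last occupied slot: 3): for example Audit -> 1, Plan -> 3, Docs -> 2, Build -> 2, Research -> 1.

3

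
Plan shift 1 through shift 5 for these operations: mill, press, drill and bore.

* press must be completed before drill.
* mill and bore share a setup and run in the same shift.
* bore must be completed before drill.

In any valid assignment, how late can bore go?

shift 4

Downstream work caps bore at shift 4.
bore at shift 4 is achievable: bore=shift 4, press=shift 1, mill=shift 4, drill=shift 5.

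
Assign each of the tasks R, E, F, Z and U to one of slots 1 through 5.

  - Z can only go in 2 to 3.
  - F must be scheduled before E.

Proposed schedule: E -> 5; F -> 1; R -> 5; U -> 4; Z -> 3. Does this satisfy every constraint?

Z can only go in 2 to 3 — holds.
F must be scheduled before E — holds.

Valid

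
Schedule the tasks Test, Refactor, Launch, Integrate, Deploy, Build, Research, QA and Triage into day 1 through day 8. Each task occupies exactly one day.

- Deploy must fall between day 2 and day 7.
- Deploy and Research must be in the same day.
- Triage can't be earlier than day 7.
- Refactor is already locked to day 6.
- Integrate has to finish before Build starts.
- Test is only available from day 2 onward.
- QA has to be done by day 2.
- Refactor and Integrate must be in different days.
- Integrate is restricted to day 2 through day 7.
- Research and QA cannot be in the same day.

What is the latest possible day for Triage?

day 8

Triage is available from day 7.
Triage at day 8 is achievable: Test in day 2; Build in day 3; QA in day 1; Refactor in day 6; Deploy in day 2; Integrate in day 2; Research in day 2; Launch in day 1; Triage in day 8.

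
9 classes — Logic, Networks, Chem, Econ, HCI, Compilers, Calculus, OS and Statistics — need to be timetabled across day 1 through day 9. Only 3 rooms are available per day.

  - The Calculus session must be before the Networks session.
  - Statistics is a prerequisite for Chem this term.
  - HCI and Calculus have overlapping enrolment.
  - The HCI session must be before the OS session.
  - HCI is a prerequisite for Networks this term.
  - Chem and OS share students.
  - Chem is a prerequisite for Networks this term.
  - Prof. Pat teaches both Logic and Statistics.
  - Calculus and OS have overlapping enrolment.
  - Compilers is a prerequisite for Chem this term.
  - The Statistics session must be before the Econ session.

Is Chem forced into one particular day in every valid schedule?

Chem can be day 2 (e.g. OS=day 3; Statistics=day 1; Calculus=day 2; Logic=day 3; Chem=day 2; Econ=day 2; HCI=day 1; Networks=day 3; Compilers=day 1) or day 3 (e.g. Statistics=day 1, HCI=day 1, Logic=day 2, Chem=day 3, Compilers=day 1, Networks=day 4, Econ=day 2, Calculus=day 2, OS=day 4).

No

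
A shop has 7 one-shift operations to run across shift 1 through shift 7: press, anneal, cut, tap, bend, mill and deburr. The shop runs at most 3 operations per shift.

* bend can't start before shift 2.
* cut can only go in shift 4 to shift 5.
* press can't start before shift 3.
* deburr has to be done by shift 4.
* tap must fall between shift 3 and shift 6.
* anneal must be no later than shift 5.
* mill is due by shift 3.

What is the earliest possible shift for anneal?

shift 1

Anneal's own window allows nothing later than shift 5.
anneal at shift 1 is achievable: cut in shift 4, anneal in shift 1, mill in shift 1, tap in shift 3, deburr in shift 1, press in shift 3, bend in shift 2.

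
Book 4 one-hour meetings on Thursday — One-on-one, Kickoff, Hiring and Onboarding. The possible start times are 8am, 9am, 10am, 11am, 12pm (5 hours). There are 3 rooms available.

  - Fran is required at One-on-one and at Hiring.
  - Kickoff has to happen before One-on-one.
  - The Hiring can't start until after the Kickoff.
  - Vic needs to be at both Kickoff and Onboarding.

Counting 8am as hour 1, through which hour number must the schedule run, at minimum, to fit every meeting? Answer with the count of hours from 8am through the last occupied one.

3

The precedence chain requires at least 2 distinct hours.
With at most 3 per hour and 4 meetings, at least 2 hours are needed.
Could 2 hours be enough, i.e. nothing placed later than 9am? No: One-on-one must come after Kickoff (at 8am or later) → {9am}; Kickoff must come before One-on-one (at 9am or earlier) → {8am}; Hiring must come after Kickoff (at 8am or later) → {9am}; Hiring can't share with One-on-one (9am) → nothing is left.
So 2 hours is not enough.
3 works (last occupied hour: 10am): for example Onboarding -> 9am, Hiring -> 10am, Kickoff -> 8am, One-on-one -> 9am.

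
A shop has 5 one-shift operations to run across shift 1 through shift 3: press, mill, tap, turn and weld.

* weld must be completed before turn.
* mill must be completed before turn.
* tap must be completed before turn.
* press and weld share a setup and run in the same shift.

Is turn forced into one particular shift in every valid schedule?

No

turn can be shift 2 (e.g. turn=shift 2; weld=shift 1; tap=shift 1; mill=shift 1; press=shift 1) or shift 3 (e.g. turn=shift 3; tap=shift 1; mill=shift 1; weld=shift 1; press=shift 1).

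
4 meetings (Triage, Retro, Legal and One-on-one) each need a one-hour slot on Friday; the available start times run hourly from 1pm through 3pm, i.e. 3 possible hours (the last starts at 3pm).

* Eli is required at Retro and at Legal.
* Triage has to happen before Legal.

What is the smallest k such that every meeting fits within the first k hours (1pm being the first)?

The precedence chain requires at least 2 distinct hours.
2 works (last occupied hour: 2pm): for example Triage in 1pm, Retro in 1pm, Legal in 2pm, One-on-one in 1pm.

2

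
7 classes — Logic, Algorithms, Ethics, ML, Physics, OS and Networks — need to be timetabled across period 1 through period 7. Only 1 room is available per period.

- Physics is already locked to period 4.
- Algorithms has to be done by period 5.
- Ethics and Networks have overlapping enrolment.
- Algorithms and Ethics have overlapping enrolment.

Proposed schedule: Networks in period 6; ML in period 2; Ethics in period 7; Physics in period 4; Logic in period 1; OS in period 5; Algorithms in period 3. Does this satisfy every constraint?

Valid

Physics is already locked to period 4 — holds.
Only 1 room is available per period — holds.
Algorithms has to be done by period 5 — holds.
Ethics and Networks have overlapping enrolment — holds.
Algorithms and Ethics have overlapping enrolment — holds.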